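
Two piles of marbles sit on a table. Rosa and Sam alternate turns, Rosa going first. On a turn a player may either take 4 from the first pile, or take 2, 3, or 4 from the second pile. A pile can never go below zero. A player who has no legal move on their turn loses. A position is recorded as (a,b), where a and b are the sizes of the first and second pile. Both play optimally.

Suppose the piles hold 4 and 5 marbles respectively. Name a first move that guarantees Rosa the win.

Move to (4,3).

Label each position W (a win for the player to move) or L (a loss). A position with no legal move is L; any other position is W exactly when some move reaches an L, and L when every move reaches a W.
No move ever increases a pile, so every position that can arise here has a ≤ 4 and b ≤ 5; it is enough to label the cells with 0 ≤ a ≤ 4 and 0 ≤ b ≤ 5.
Every move lowers a or b (never raises either), so fill the grid row by row in increasing a, and left to right within a row: each cell's successors are then already labelled.
      b=0  b=1  b=2  b=3  b=4  b=5
a=0:    L    L    W    W    W    W
a=1:    L    L    W    W    W    W
a=2:    L    L    W    W    W    W
a=3:    L    L    W    W    W    W
a=4:    W    W    L    L    W    W
Cells with no legal move (terminal, hence L): (0,0), (0,1), (1,0), (1,1), (2,0), (2,1), (3,0), (3,1).
The remaining L cells, each justified by listing all of its moves:
(4,2): only reaches (0,2)(W), (4,0)(W), all W → L
(4,3): only reaches (0,3)(W), (4,1)(W), (4,0)(W), all W → L
Every other cell has at least one move into one of the L cells above, so it is W.
From (4,5), the L positions reachable in one move are: (4,3), (4,2). Any move reaching one of these is winning.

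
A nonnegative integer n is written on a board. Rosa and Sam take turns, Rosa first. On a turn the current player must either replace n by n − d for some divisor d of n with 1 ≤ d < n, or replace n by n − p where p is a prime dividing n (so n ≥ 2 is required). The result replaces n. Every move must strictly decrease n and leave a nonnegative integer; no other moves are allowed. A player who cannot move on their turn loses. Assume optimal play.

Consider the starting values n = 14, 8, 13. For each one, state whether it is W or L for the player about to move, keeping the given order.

Positions with no move are L. A position that does have a move is losing for the player to move precisely when every available move leads to a winning position for the opponent. Fill in the labels:
n=0: no move → L
n=1: no move → L
n=2: can move to 0, which is L ⇒ W
n=3: can move to 0, which is L ⇒ W
n=4: moves to 2(W), 3(W); every one is W ⇒ L
n=5: can move to 0, which is L ⇒ W
n=6: can move to 4, which is L ⇒ W
n=7: can move to 0, which is L ⇒ W
n=8: can move to 4, which is L ⇒ W
n=9: moves to 6(W), 8(W); every one is W ⇒ L
n=10: can move to 9, which is L ⇒ W
n=11: can move to 0, which is L ⇒ W
n=12: can move to 9, which is L ⇒ W
n=13: can move to 0, which is L ⇒ W
n=14: moves to 7(W), 12(W), 13(W); every one is W ⇒ L

14: L, 8: W, 13: W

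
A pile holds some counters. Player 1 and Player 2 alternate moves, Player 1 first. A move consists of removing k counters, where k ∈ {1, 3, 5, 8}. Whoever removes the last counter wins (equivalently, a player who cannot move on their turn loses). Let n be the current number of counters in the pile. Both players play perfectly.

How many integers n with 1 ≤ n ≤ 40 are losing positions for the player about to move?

12

Label each position W (a win for the player to move) or L (a loss). A position with no legal move is L; any other position is W exactly when some move reaches an L, and L when every move reaches a W.
n=0: no move → L
n=1: reaches L-position 0 → W
n=2: only reaches 1(W), which is W → L
n=3: reaches L-position 2 → W
n=4: only reaches 3(W), 1(W), all W → L
n=5: reaches L-position 4 → W
n=6: only reaches 5(W), 3(W), 1(W), all W → L
n=7: reaches L-position 6 → W
n=8: reaches L-position 0 → W
n=9: reaches L-position 6 → W
n=10: reaches L-position 2 → W
n=11: reaches L-position 6 → W
n=12: reaches L-position 4 → W
n=13: only reaches 12(W), 10(W), 8(W), 5(W), all W → L
n=14: reaches L-position 13 → W
n=15: only reaches 14(W), 12(W), 10(W), 7(W), all W → L
n=16: reaches L-position 15 → W
n=17: only reaches 16(W), 14(W), 12(W), 9(W), all W → L
n=18: reaches L-position 17 → W
n=19: only reaches 18(W), 16(W), 14(W), 11(W), all W → L
n=20: reaches L-position 19 → W
n=21: reaches L-position 13 → W
n=22: reaches L-position 19 → W
n=23: reaches L-position 15 → W
n=24: reaches L-position 19 → W
n=25: reaches L-position 17 → W
n=26: only reaches 25(W), 23(W), 21(W), 18(W), all W → L
n=27: reaches L-position 26 → W
n=28: only reaches 27(W), 25(W), 23(W), 20(W), all W → L
n=29: reaches L-position 28 → W
n=30: only reaches 29(W), 27(W), 25(W), 22(W), all W → L
n=31: reaches L-position 30 → W
n=32: only reaches 31(W), 29(W), 27(W), 24(W), all W → L
n=33: reaches L-position 32 → W
n=34: reaches L-position 26 → W
n=35: reaches L-position 32 → W
n=36: reaches L-position 28 → W
n=37: reaches L-position 32 → W
n=38: reaches L-position 30 → W
n=39: only reaches 38(W), 36(W), 34(W), 31(W), all W → L
n=40: reaches L-position 39 → W
L entries with 1 ≤ n ≤ 40 (n=0 is outside the asked range and is not counted): n = 2, 4, 6, 13, 15, 17, 19, 26, 28, 30, 32, 39; that makes 12.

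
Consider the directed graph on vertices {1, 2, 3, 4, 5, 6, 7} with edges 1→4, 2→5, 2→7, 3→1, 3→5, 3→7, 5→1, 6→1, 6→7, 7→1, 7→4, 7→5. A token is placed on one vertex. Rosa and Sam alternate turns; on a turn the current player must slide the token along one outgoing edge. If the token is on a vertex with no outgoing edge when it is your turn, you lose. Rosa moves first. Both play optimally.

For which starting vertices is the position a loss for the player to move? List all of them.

4, 5, 6

Label each position W (a win for the player to move) or L (a loss). A position with no legal move is L; any other position is W exactly when some move reaches an L, and L when every move reaches a W.
Every edge goes from a vertex to one that appears earlier in the order 4, 1, 5, 7, 3, 2, 6, so processing vertices in that order labels each vertex after all of its successors.
4: no outgoing edge → L
1: W (go to 4, an L position)
5: L (sole option 1(W) is W)
7: W (go to 5, an L position)
3: W (go to 5, an L position)
2: W (go to 5, an L position)
6: L (options 7(W), 1(W) are all W)
Reading off the rows marked L gives the requested list; there are 3 such vertices.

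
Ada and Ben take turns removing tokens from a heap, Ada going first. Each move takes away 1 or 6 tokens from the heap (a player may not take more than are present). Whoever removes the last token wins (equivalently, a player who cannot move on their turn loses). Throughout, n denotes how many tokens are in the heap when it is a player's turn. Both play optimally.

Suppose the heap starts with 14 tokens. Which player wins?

Ben wins.

Use the standard recursion: the mover loses at a terminal position; elsewhere, the mover wins exactly when some move hands the opponent an L position.
n=0: no move → L
n=1: →0(L), so W
n=2: →1(W) only, which is W, so L
n=3: →2(L), so W
n=4: →3(W) only, which is W, so L
n=5: →4(L), so W
n=6: →0(L), so W
n=7: →6(W), 1(W) — all W, so L
n=8: →7(L), so W
n=9: →8(W), 3(W) — all W, so L
n=10: →9(L), so W
n=11: →10(W), 5(W) — all W, so L
n=12: →11(L), so W
n=13: →7(L), so W
n=14: →13(W), 8(W) — all W, so L
The starting position 14 is L: whatever Ada does, the opponent receives a W position.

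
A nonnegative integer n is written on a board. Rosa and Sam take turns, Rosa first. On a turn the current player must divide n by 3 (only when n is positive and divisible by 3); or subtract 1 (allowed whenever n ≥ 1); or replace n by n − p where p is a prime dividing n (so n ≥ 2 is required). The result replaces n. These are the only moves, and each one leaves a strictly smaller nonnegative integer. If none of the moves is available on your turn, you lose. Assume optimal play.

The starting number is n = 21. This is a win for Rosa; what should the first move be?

Classify positions by backward induction: terminal positions (no move available) are L. From any other position, the mover wins iff some move reaches an L.
n=0: no move → L
n=1: W (go to 0, an L position)
n=2: W (go to 0, an L position)
n=3: W (go to 0, an L position)
n=4: L (options 2(W), 3(W) are all W)
n=5: W (go to 0, an L position)
n=6: W (go to 4, an L position)
n=7: W (go to 0, an L position)
n=8: L (options 6(W), 7(W) are all W)
n=9: W (go to 8, an L position)
n=10: W (go to 8, an L position)
n=11: W (go to 0, an L position)
n=12: W (go to 4, an L position)
n=13: W (go to 0, an L position)
n=14: L (options 7(W), 12(W), 13(W) are all W)
n=15: W (go to 14, an L position)
n=16: W (go to 14, an L position)
n=17: W (go to 0, an L position)
n=18: L (options 6(W), 15(W), 16(W), 17(W) are all W)
n=19: W (go to 0, an L position)
n=20: W (go to 18, an L position)
n=21: W (go to 14, an L position)
From 21, the L positions reachable in one move are: 14, 18. Any move reaching one of these is winning.

Move to 14.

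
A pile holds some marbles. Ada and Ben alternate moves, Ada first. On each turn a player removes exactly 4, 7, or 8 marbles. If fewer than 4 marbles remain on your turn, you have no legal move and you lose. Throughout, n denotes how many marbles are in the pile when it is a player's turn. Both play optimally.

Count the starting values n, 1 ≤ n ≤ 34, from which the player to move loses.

Classify positions by backward induction: terminal positions (no move available) are L. From any other position, the mover wins iff some move reaches an L.
n=0: no move → L
n=1: no move → L
n=2: no move → L
n=3: no move → L
n=4: can move to 0, which is L ⇒ W
n=5: can move to 1, which is L ⇒ W
n=6: can move to 2, which is L ⇒ W
n=7: can move to 3, which is L ⇒ W
n=8: can move to 1, which is L ⇒ W
n=9: can move to 2, which is L ⇒ W
n=10: can move to 3, which is L ⇒ W
n=11: can move to 3, which is L ⇒ W
n=12: moves to 8(W), 5(W), 4(W); every one is W ⇒ L
n=13: moves to 9(W), 6(W), 5(W); every one is W ⇒ L
n=14: moves to 10(W), 7(W), 6(W); every one is W ⇒ L
n=15: moves to 11(W), 8(W), 7(W); every one is W ⇒ L
n=16: can move to 12, which is L ⇒ W
n=17: can move to 13, which is L ⇒ W
n=18: can move to 14, which is L ⇒ W
n=19: can move to 15, which is L ⇒ W
n=20: can move to 13, which is L ⇒ W
n=21: can move to 14, which is L ⇒ W
n=22: can move to 15, which is L ⇒ W
n=23: can move to 15, which is L ⇒ W
n=24: moves to 20(W), 17(W), 16(W); every one is W ⇒ L
n=25: moves to 21(W), 18(W), 17(W); every one is W ⇒ L
n=26: moves to 22(W), 19(W), 18(W); every one is W ⇒ L
n=27: moves to 23(W), 20(W), 19(W); every one is W ⇒ L
n=28: can move to 24, which is L ⇒ W
n=29: can move to 25, which is L ⇒ W
n=30: can move to 26, which is L ⇒ W
n=31: can move to 27, which is L ⇒ W
n=32: can move to 25, which is L ⇒ W
n=33: can move to 26, which is L ⇒ W
n=34: can move to 27, which is L ⇒ W
L entries with 1 ≤ n ≤ 34 (n=0 is outside the asked range and is not counted): n = 1, 2, 3, 12, 13, 14, 15, 24, 25, 26, 27; that makes 11.

11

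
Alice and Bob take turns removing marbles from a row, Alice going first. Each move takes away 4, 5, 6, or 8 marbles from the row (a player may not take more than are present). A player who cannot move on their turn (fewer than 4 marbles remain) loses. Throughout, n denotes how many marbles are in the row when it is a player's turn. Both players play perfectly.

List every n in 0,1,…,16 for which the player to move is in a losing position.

0, 1, 2, 3, 12, 13, 14, 15

Positions with no move are L. A position that does have a move is losing for the player to move precisely when every available move leads to a winning position for the opponent. Fill in the labels:
n=0: no move → L
n=1: no move → L
n=2: no move → L
n=3: no move → L
n=4: →0(L), so W
n=5: →1(L), so W
n=6: →2(L), so W
n=7: →3(L), so W
n=8: →3(L), so W
n=9: →3(L), so W
n=10: →2(L), so W
n=11: →3(L), so W
n=12: →8(W), 7(W), 6(W), 4(W) — all W, so L
n=13: →9(W), 8(W), 7(W), 5(W) — all W, so L
n=14: →10(W), 9(W), 8(W), 6(W) — all W, so L
n=15: →11(W), 10(W), 9(W), 7(W) — all W, so L
n=16: →12(L), so W
Reading off the rows marked L gives the requested list; there are 8 such values of n.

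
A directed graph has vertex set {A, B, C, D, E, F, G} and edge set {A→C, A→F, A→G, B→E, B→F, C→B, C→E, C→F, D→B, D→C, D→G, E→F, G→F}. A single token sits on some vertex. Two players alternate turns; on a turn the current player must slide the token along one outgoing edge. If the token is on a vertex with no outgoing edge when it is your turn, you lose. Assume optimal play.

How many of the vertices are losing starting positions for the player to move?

2

Positions with no move are L. A position that does have a move is losing for the player to move precisely when every available move leads to a winning position for the opponent. Fill in the labels:
Every edge goes from a vertex to one that appears earlier in the order F, E, B, C, G, D, A, so processing vertices in that order labels each vertex after all of its successors.
F: no outgoing edge → L
E: can move to F, which is L ⇒ W
B: can move to F, which is L ⇒ W
C: can move to F, which is L ⇒ W
G: can move to F, which is L ⇒ W
D: moves to G(W), C(W), B(W); every one is W ⇒ L
A: can move to F, which is L ⇒ W
The L vertices are D, F; that is 2 in all.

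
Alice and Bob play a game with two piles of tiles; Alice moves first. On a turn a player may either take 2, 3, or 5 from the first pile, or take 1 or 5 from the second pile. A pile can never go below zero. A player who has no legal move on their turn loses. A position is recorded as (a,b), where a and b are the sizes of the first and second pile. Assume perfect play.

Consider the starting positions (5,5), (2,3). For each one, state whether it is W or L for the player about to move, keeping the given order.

Use the standard recursion: the mover loses at a terminal position; elsewhere, the mover wins exactly when some move hands the opponent an L position.
No move ever increases a pile, so every position that can arise here has a ≤ 5 and b ≤ 5; it is enough to label the cells with 0 ≤ a ≤ 5 and 0 ≤ b ≤ 5.
Every move lowers a or b (never raises either), so fill the grid row by row in increasing a, and left to right within a row: each cell's successors are then already labelled.
      b=0  b=1  b=2  b=3  b=4  b=5
a=0:    L    W    L    W    L    W
a=1:    L    W    L    W    L    W
a=2:    W    L    W    L    W    L
a=3:    W    L    W    L    W    L
a=4:    W    W    W    W    W    W
a=5:    W    W    W    W    W    W
Cells with no legal move (terminal, hence L): (0,0), (1,0).
The remaining L cells, each justified by listing all of its moves:
(0,2): →(0,1)(W) only, which is W, so L
(0,4): →(0,3)(W) only, which is W, so L
(1,2): →(1,1)(W) only, which is W, so L
(1,4): →(1,3)(W) only, which is W, so L
(2,1): →(0,1)(W), (2,0)(W) — all W, so L
(2,3): →(0,3)(W), (2,2)(W) — all W, so L
(2,5): →(0,5)(W), (2,4)(W), (2,0)(W) — all W, so L
(3,1): →(1,1)(W), (0,1)(W), (3,0)(W) — all W, so L
(3,3): →(1,3)(W), (0,3)(W), (3,2)(W) — all W, so L
(3,5): →(1,5)(W), (0,5)(W), (3,4)(W), (3,0)(W) — all W, so L
Every other cell has at least one move into one of the L cells above, so it is W.
(5,5): the move to (3,5) reaches an L cell, so W
(2,3): one of the L cells justified above, so L

(5,5): W, (2,3): L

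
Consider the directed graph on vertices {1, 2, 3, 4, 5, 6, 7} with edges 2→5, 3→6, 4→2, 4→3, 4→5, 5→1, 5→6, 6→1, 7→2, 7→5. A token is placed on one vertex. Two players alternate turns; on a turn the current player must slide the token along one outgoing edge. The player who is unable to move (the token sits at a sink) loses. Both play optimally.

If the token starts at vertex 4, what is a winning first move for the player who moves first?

Move to 2.

Label each position W (a win for the player to move) or L (a loss). A position with no legal move is L; any other position is W exactly when some move reaches an L, and L when every move reaches a W.
Every edge goes from a vertex to one that appears earlier in the order 1, 6, 3, 5, 2, 4, 7, so processing vertices in that order labels each vertex after all of its successors.
1: no outgoing edge → L
6: W (go to 1, an L position)
3: L (sole option 6(W) is W)
5: W (go to 1, an L position)
2: L (sole option 5(W) is W)
4: W (go to 2, an L position)
7: W (go to 2, an L position)
From 4, the L positions reachable in one move are: 2, 3. Any move reaching one of these is winning.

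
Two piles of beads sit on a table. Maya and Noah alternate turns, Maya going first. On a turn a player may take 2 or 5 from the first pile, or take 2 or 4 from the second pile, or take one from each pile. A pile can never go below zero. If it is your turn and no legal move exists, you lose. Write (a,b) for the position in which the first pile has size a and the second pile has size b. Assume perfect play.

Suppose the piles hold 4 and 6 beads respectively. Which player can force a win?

Noah wins.

Build the W/L table. Terminal = L. A non-terminal position is W if it has a move to some L; otherwise it is L.
No move ever increases a pile, so every position that can arise here has a ≤ 4 and b ≤ 6; it is enough to label the cells with 0 ≤ a ≤ 4 and 0 ≤ b ≤ 6.
Every move lowers a or b (never raises either), so fill the grid row by row in increasing a, and left to right within a row: each cell's successors are then already labelled.
      b=0  b=1  b=2  b=3  b=4  b=5  b=6
a=0:    L    L    W    W    W    W    L
a=1:    L    W    W    L    W    W    L
a=2:    W    W    L    L    W    W    W
a=3:    W    L    L    W    W    W    W
a=4:    L    L    W    W    W    W    L
Cells with no legal move (terminal, hence L): (0,0), (0,1), (1,0).
The remaining L cells, each justified by listing all of its moves:
(0,6): →(0,4)(W), (0,2)(W) — all W, so L
(1,3): →(1,1)(W), (0,2)(W) — all W, so L
(1,6): →(1,4)(W), (1,2)(W), (0,5)(W) — all W, so L
(2,2): →(0,2)(W), (2,0)(W), (1,1)(W) — all W, so L
(2,3): →(0,3)(W), (2,1)(W), (1,2)(W) — all W, so L
(3,1): →(1,1)(W), (2,0)(W) — all W, so L
(3,2): →(1,2)(W), (3,0)(W), (2,1)(W) — all W, so L
(4,0): →(2,0)(W) only, which is W, so L
(4,1): →(2,1)(W), (3,0)(W) — all W, so L
(4,6): →(2,6)(W), (4,4)(W), (4,2)(W), (3,5)(W) — all W, so L
Every other cell has at least one move into one of the L cells above, so it is W.
The starting position (4,6) is L: whatever Maya does, the opponent receives a W position.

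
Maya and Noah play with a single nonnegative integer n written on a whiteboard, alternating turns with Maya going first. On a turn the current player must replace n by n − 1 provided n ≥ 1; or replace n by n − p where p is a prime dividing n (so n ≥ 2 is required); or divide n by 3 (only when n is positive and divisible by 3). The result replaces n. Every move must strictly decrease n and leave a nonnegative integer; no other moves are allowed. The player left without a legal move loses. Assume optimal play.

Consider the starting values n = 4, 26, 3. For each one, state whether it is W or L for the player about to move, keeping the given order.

Build the W/L table. Terminal = L. A non-terminal position is W if it has a move to some L; otherwise it is L.
n=0: no move → L
n=1: reaches L-position 0 → W
n=2: reaches L-position 0 → W
n=3: reaches L-position 0 → W
n=4: only reaches 2(W), 3(W), all W → L
n=5: reaches L-position 0 → W
n=6: reaches L-position 4 → W
n=7: reaches L-position 0 → W
n=8: only reaches 6(W), 7(W), all W → L
n=9: reaches L-position 8 → W
n=10: reaches L-position 8 → W
n=11: reaches L-position 0 → W
n=12: reaches L-position 4 → W
n=13: reaches L-position 0 → W
n=14: only reaches 7(W), 12(W), 13(W), all W → L
n=15: reaches L-position 14 → W
n=16: reaches L-position 14 → W
n=17: reaches L-position 0 → W
n=18: only reaches 6(W), 15(W), 16(W), 17(W), all W → L
n=19: reaches L-position 0 → W
n=20: reaches L-position 18 → W
n=21: reaches L-position 14 → W
n=22: only reaches 11(W), 20(W), 21(W), all W → L
n=23: reaches L-position 0 → W
n=24: reaches L-position 8 → W
n=25: only reaches 20(W), 24(W), all W → L
n=26: reaches L-position 25 → W

4: L, 26: W, 3: W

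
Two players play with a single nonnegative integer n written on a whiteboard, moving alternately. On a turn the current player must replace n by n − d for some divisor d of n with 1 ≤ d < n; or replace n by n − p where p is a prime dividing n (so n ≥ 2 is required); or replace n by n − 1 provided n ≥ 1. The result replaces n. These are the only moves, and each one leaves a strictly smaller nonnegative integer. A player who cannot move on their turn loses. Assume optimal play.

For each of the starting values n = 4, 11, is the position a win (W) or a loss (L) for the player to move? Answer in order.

Use the standard recursion: the mover loses at a terminal position; elsewhere, the mover wins exactly when some move hands the opponent an L position.
n=0: no move → L
n=1: W (go to 0, an L position)
n=2: W (go to 0, an L position)
n=3: W (go to 0, an L position)
n=4: L (options 2(W), 3(W) are all W)
n=5: W (go to 0, an L position)
n=6: W (go to 4, an L position)
n=7: W (go to 0, an L position)
n=8: W (go to 4, an L position)
n=9: L (options 6(W), 8(W) are all W)
n=10: W (go to 9, an L position)
n=11: W (go to 0, an L position)

4: L, 11: W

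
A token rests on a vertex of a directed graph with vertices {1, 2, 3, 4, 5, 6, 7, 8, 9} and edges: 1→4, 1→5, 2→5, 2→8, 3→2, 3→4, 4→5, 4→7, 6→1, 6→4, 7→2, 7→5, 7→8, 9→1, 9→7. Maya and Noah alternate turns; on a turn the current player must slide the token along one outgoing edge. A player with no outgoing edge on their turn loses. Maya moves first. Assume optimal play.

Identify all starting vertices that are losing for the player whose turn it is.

Build the W/L table. Terminal = L. A non-terminal position is W if it has a move to some L; otherwise it is L.
Every edge goes from a vertex to one that appears earlier in the order 5, 8, 2, 7, 4, 1, 3, 6, 9, so processing vertices in that order labels each vertex after all of its successors.
5: no outgoing edge → L
8: no outgoing edge → L
2: →8(L), so W
7: →8(L), so W
4: →5(L), so W
1: →5(L), so W
3: →4(W), 2(W) — all W, so L
6: →1(W), 4(W) — all W, so L
9: →1(W), 7(W) — all W, so L
Reading off the rows marked L gives the requested list; there are 5 such vertices.

3, 5, 6, 8, 9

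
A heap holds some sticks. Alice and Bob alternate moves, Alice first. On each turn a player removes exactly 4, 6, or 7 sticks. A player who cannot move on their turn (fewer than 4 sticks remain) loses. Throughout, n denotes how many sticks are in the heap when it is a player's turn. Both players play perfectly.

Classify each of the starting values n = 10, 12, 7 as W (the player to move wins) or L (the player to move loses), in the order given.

10: W, 12: L, 7: W

Label each position W (a win for the player to move) or L (a loss). A position with no legal move is L; any other position is W exactly when some move reaches an L, and L when every move reaches a W.
n=0: no move → L
n=1: no move → L
n=2: no move → L
n=3: no move → L
n=4: →0(L), so W
n=5: →1(L), so W
n=6: →2(L), so W
n=7: →3(L), so W
n=8: →2(L), so W
n=9: →3(L), so W
n=10: →3(L), so W
n=11: →7(W), 5(W), 4(W) — all W, so L
n=12: →8(W), 6(W), 5(W) — all W, so L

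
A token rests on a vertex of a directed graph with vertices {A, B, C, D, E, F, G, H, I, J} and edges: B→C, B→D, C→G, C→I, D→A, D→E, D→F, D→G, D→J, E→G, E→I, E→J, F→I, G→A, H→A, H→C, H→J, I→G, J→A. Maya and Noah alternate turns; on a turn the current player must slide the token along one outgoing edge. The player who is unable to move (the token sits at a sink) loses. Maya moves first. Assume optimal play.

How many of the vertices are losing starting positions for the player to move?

Positions with no move are L. A position that does have a move is losing for the player to move precisely when every available move leads to a winning position for the opponent. Fill in the labels:
Every edge goes from a vertex to one that appears earlier in the order A, J, G, I, F, E, D, C, H, B, so processing vertices in that order labels each vertex after all of its successors.
A: no outgoing edge → L
J: →A(L), so W
G: →A(L), so W
I: →G(W) only, which is W, so L
F: →I(L), so W
E: →I(L), so W
D: →A(L), so W
C: →I(L), so W
H: →A(L), so W
B: →C(W), D(W) — all W, so L
The L vertices are A, B, I; that is 3 in all.

3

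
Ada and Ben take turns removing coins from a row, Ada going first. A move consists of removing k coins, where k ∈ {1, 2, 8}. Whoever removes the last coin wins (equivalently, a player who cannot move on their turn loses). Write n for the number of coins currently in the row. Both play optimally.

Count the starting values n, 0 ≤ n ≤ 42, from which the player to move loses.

15

Label each position W (a win for the player to move) or L (a loss). A position with no legal move is L; any other position is W exactly when some move reaches an L, and L when every move reaches a W.
n=0: no move → L
n=1: reaches L-position 0 → W
n=2: reaches L-position 0 → W
n=3: only reaches 2(W), 1(W), all W → L
n=4: reaches L-position 3 → W
n=5: reaches L-position 3 → W
n=6: only reaches 5(W), 4(W), all W → L
n=7: reaches L-position 6 → W
n=8: reaches L-position 6 → W
n=9: only reaches 8(W), 7(W), 1(W), all W → L
n=10: reaches L-position 9 → W
n=11: reaches L-position 9 → W
n=12: only reaches 11(W), 10(W), 4(W), all W → L
n=13: reaches L-position 12 → W
n=14: reaches L-position 12 → W
n=15: only reaches 14(W), 13(W), 7(W), all W → L
n=16: reaches L-position 15 → W
n=17: reaches L-position 15 → W
n=18: only reaches 17(W), 16(W), 10(W), all W → L
n=19: reaches L-position 18 → W
n=20: reaches L-position 18 → W
n=21: only reaches 20(W), 19(W), 13(W), all W → L
n=22: reaches L-position 21 → W
n=23: reaches L-position 21 → W
n=24: only reaches 23(W), 22(W), 16(W), all W → L
n=25: reaches L-position 24 → W
n=26: reaches L-position 24 → W
n=27: only reaches 26(W), 25(W), 19(W), all W → L
n=28: reaches L-position 27 → W
n=29: reaches L-position 27 → W
n=30: only reaches 29(W), 28(W), 22(W), all W → L
n=31: reaches L-position 30 → W
n=32: reaches L-position 30 → W
n=33: only reaches 32(W), 31(W), 25(W), all W → L
n=34: reaches L-position 33 → W
n=35: reaches L-position 33 → W
n=36: only reaches 35(W), 34(W), 28(W), all W → L
n=37: reaches L-position 36 → W
n=38: reaches L-position 36 → W
n=39: only reaches 38(W), 37(W), 31(W), all W → L
n=40: reaches L-position 39 → W
n=41: reaches L-position 39 → W
n=42: only reaches 41(W), 40(W), 34(W), all W → L
L entries with 0 ≤ n ≤ 42: n = 0, 3, 6, 9, 12, 15, 18, 21, 24, 27, 30, 33, 36, 39, 42; that makes 15.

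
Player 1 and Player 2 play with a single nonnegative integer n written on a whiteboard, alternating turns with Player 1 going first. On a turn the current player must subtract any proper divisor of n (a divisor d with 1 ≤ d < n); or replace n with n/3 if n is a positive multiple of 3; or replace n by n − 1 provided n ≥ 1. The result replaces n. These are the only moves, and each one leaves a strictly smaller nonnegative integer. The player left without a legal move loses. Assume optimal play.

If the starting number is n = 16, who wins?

Build the W/L table. Terminal = L. A non-terminal position is W if it has a move to some L; otherwise it is L.
n=0: no move → L
n=1: →0(L), so W
n=2: →1(W) only, which is W, so L
n=3: →2(L), so W
n=4: →2(L), so W
n=5: →4(W) only, which is W, so L
n=6: →2(L), so W
n=7: →6(W) only, which is W, so L
n=8: →7(L), so W
n=9: →3(W), 6(W), 8(W) — all W, so L
n=10: →5(L), so W
n=11: →10(W) only, which is W, so L
n=12: →9(L), so W
n=13: →12(W) only, which is W, so L
n=14: →7(L), so W
n=15: →5(L), so W
n=16: →8(W), 12(W), 14(W), 15(W) — all W, so L
Every move from 16 reaches a W position, so the mover loses.

Player 2 wins.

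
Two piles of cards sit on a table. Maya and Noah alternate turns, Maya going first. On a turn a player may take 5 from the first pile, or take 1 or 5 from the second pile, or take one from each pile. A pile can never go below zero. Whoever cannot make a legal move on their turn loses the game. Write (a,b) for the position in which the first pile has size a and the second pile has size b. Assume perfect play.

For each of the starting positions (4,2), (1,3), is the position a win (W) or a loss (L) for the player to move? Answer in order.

Build the W/L table. Terminal = L. A non-terminal position is W if it has a move to some L; otherwise it is L.
No move ever increases a pile, so every position that can arise here has a ≤ 4 and b ≤ 3; it is enough to label the cells with 0 ≤ a ≤ 4 and 0 ≤ b ≤ 3.
Every move lowers a or b (never raises either), so fill the grid row by row in increasing a, and left to right within a row: each cell's successors are then already labelled.
      b=0  b=1  b=2  b=3
a=0:    L    W    L    W
a=1:    L    W    L    W
a=2:    L    W    L    W
a=3:    L    W    L    W
a=4:    L    W    L    W
Cells with no legal move (terminal, hence L): (0,0), (1,0), (2,0), (3,0), (4,0).
The remaining L cells, each justified by listing all of its moves:
(0,2): the only move is to (0,1)(W), a W ⇒ L
(1,2): moves to (1,1)(W), (0,1)(W); every one is W ⇒ L
(2,2): moves to (2,1)(W), (1,1)(W); every one is W ⇒ L
(3,2): moves to (3,1)(W), (2,1)(W); every one is W ⇒ L
(4,2): moves to (4,1)(W), (3,1)(W); every one is W ⇒ L
Every other cell has at least one move into one of the L cells above, so it is W.
(4,2): one of the L cells justified above, so L
(1,3): the move to (1,2) reaches an L cell, so W

(4,2): L, (1,3): W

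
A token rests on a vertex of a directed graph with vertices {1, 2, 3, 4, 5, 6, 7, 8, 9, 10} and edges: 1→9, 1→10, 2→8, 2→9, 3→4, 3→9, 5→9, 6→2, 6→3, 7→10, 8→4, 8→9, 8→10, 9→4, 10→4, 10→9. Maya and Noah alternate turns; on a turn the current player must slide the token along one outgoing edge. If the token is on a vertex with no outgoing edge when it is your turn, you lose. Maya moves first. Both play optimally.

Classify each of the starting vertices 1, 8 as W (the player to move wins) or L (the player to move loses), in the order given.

1: L, 8: W

Positions with no move are L. A position that does have a move is losing for the player to move precisely when every available move leads to a winning position for the opponent. Fill in the labels:
Every edge goes from a vertex to one that appears earlier in the order 4, 9, 10, 8, 1, 2, 7, 3, 6, 5, so processing vertices in that order labels each vertex after all of its successors.
4: no outgoing edge → L
9: reaches L-position 4 → W
10: reaches L-position 4 → W
8: reaches L-position 4 → W
1: only reaches 10(W), 9(W), all W → L
2: only reaches 8(W), 9(W), all W → L
7: only reaches 10(W), which is W → L
3: reaches L-position 4 → W
6: reaches L-position 2 → W
5: only reaches 9(W), which is W → L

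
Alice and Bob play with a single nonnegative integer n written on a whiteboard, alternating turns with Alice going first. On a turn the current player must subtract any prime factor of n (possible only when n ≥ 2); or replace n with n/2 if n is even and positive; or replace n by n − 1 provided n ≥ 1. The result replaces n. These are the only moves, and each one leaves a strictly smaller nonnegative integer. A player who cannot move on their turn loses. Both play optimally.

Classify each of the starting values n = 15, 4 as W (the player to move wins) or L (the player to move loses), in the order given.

Build the W/L table. Terminal = L. A non-terminal position is W if it has a move to some L; otherwise it is L.
n=0: no move → L
n=1: can move to 0, which is L ⇒ W
n=2: can move to 0, which is L ⇒ W
n=3: can move to 0, which is L ⇒ W
n=4: moves to 2(W), 3(W); every one is W ⇒ L
n=5: can move to 0, which is L ⇒ W
n=6: can move to 4, which is L ⇒ W
n=7: can move to 0, which is L ⇒ W
n=8: can move to 4, which is L ⇒ W
n=9: moves to 6(W), 8(W); every one is W ⇒ L
n=10: can move to 9, which is L ⇒ W
n=11: can move to 0, which is L ⇒ W
n=12: can move to 9, which is L ⇒ W
n=13: can move to 0, which is L ⇒ W
n=14: moves to 7(W), 12(W), 13(W); every one is W ⇒ L
n=15: can move to 14, which is L ⇒ W

15: W, 4: L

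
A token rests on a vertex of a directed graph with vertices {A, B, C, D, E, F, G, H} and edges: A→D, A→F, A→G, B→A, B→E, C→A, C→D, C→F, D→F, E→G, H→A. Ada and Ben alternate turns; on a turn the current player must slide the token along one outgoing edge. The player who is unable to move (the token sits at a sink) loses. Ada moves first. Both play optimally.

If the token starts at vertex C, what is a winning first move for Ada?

Move to F.

Positions with no move are L. A position that does have a move is losing for the player to move precisely when every available move leads to a winning position for the opponent. Fill in the labels:
Every edge goes from a vertex to one that appears earlier in the order G, F, E, D, A, C, B, H, so processing vertices in that order labels each vertex after all of its successors.
G: no outgoing edge → L
F: no outgoing edge → L
E: reaches L-position G → W
D: reaches L-position F → W
A: reaches L-position F → W
C: reaches L-position F → W
B: only reaches A(W), E(W), all W → L
H: only reaches A(W), which is W → L
From C, the L positions reachable in one move are: F.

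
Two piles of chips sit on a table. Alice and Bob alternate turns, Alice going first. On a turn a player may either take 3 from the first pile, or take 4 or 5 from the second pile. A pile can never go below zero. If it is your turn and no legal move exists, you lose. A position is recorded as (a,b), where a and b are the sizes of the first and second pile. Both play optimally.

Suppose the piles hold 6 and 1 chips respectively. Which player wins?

Use the standard recursion: the mover loses at a terminal position; elsewhere, the mover wins exactly when some move hands the opponent an L position.
No move ever increases a pile, so every position that can arise here has a ≤ 6 and b ≤ 1; it is enough to label the cells with 0 ≤ a ≤ 6 and 0 ≤ b ≤ 1.
Every move lowers a or b (never raises either), so fill the grid row by row in increasing a, and left to right within a row: each cell's successors are then already labelled.
      b=0  b=1
a=0:    L    L
a=1:    L    L
a=2:    L    L
a=3:    W    W
a=4:    W    W
a=5:    W    W
a=6:    L    L
Cells with no legal move (terminal, hence L): (0,0), (0,1), (1,0), (1,1), (2,0), (2,1).
The remaining L cells, each justified by listing all of its moves:
(6,0): only reaches (3,0)(W), which is W → L
(6,1): only reaches (3,1)(W), which is W → L
Every other cell has at least one move into one of the L cells above, so it is W.
Every move from (6,1) reaches a W position, so the mover loses.

Bob wins.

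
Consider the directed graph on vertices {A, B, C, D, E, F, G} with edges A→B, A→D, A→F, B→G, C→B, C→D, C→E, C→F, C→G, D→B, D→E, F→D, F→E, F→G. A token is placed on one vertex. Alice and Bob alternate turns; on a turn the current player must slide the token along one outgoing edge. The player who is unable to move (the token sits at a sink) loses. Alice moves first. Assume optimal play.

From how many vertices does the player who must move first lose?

3

Work bottom-up. With no move the player to move loses. Otherwise the position is W if at least one move leads to an L position for the opponent, and L if every move leads to a W.
Every edge goes from a vertex to one that appears earlier in the order E, G, B, D, F, C, A, so processing vertices in that order labels each vertex after all of its successors.
E: no outgoing edge → L
G: no outgoing edge → L
B: →G(L), so W
D: →E(L), so W
F: →G(L), so W
C: →G(L), so W
A: →F(W), D(W), B(W) — all W, so L
The L vertices are A, E, G; that is 3 in all.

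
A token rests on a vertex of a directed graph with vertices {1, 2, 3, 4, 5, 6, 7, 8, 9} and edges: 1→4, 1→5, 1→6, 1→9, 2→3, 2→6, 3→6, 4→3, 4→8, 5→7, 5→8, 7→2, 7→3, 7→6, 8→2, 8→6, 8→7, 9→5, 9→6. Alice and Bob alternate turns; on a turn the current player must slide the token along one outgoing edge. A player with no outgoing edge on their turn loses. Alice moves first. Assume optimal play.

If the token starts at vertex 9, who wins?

Compute win/loss labels from the base case upward. A position with no move is L. Any other position is W if it can reach an L in one move, else L.
Every edge goes from a vertex to one that appears earlier in the order 6, 3, 2, 7, 8, 5, 4, 9, 1, so processing vertices in that order labels each vertex after all of its successors.
6: no outgoing edge → L
3: can move to 6, which is L ⇒ W
2: can move to 6, which is L ⇒ W
7: can move to 6, which is L ⇒ W
8: can move to 6, which is L ⇒ W
5: moves to 8(W), 7(W); every one is W ⇒ L
4: moves to 8(W), 3(W); every one is W ⇒ L
9: can move to 5, which is L ⇒ W
1: can move to 4, which is L ⇒ W
The starting position 9 is W: Alice should move to 5, handing over an L position.

Alice wins.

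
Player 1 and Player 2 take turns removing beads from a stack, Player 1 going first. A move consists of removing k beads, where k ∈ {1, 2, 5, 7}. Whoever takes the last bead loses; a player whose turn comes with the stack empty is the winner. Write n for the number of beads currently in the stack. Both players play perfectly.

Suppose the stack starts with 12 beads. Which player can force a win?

Player 1 wins.

Label each position W (a win for the player to move) or L (a loss). A position with no legal move is W; any other position is W exactly when some move reaches an L, and L when every move reaches a W.
n=0: no move; the opponent has just taken the last bead and therefore loses → W
n=1: the only move is to 0(W), a W ⇒ L
n=2: can move to 1, which is L ⇒ W
n=3: can move to 1, which is L ⇒ W
n=4: moves to 3(W), 2(W); every one is W ⇒ L
n=5: can move to 4, which is L ⇒ W
n=6: can move to 4, which is L ⇒ W
n=7: moves to 6(W), 5(W), 2(W), 0(W); every one is W ⇒ L
n=8: can move to 7, which is L ⇒ W
n=9: can move to 7, which is L ⇒ W
n=10: moves to 9(W), 8(W), 5(W), 3(W); every one is W ⇒ L
n=11: can move to 10, which is L ⇒ W
n=12: can move to 10, which is L ⇒ W
The starting position 12 is W: Player 1 should remove 2, leaving 10, handing over an L position.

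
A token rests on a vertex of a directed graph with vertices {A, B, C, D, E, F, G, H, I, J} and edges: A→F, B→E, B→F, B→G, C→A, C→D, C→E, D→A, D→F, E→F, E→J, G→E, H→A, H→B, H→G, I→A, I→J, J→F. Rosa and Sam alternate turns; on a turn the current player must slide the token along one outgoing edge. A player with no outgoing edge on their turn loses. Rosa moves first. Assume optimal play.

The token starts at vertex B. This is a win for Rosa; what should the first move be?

Move to G.

Build the W/L table. Terminal = L. A non-terminal position is W if it has a move to some L; otherwise it is L.
Every edge goes from a vertex to one that appears earlier in the order F, J, A, I, E, G, B, D, C, H, so processing vertices in that order labels each vertex after all of its successors.
F: no outgoing edge → L
J: W (go to F, an L position)
A: W (go to F, an L position)
I: L (options A(W), J(W) are all W)
E: W (go to F, an L position)
G: L (sole option E(W) is W)
B: W (go to G, an L position)
D: W (go to F, an L position)
C: L (options D(W), E(W), A(W) are all W)
H: W (go to G, an L position)
From B, the L positions reachable in one move are: G, F. Any move reaching one of these is winning.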